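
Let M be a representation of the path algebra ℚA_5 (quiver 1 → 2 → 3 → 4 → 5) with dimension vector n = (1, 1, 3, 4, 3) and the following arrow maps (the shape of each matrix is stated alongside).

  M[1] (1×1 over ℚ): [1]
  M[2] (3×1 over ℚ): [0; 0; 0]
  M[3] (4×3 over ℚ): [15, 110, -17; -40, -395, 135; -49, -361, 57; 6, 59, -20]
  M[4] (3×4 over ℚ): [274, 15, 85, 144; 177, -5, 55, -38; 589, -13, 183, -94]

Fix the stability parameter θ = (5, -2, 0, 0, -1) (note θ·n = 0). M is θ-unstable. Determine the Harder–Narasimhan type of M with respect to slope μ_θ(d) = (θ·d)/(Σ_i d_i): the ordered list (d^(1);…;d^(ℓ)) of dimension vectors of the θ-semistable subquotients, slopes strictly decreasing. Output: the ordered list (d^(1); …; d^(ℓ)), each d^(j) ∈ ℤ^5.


Barcode: M ≅ I[1,2], I[3,4], I[3,5]^2, I[4,4], I[5,5]. HN layers by μ_θ (4 steps, strictly decreasing):
  μ^(1)=3/2; μ^(2)=0; μ^(3)=-1/3; μ^(4)=-1

((1, 1, 0, 0, 0); (0, 0, 1, 2, 0); (0, 0, 2, 2, 2); (0, 0, 0, 0, 1))


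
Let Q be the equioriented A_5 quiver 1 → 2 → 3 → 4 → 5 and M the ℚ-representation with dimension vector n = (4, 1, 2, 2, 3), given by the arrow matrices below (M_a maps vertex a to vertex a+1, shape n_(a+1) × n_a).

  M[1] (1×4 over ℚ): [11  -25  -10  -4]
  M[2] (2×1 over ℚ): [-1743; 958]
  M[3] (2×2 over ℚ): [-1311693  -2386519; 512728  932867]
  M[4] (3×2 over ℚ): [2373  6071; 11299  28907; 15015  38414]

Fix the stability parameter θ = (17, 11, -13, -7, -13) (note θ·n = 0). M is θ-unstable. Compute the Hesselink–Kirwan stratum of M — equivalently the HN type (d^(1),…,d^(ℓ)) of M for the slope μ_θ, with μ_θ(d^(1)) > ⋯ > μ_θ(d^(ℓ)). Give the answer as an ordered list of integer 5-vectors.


Interval decomposition of M: I[1,1]^3, I[1,5], I[3,5], I[5,5].
HN type (ℓ=4): μ^(1)=17; μ^(2)=-1; μ^(3)=-10; μ^(4)=-13

((3, 0, 0, 0, 0); (1, 1, 1, 1, 1); (0, 0, 0, 1, 1); (0, 0, 1, 0, 1))


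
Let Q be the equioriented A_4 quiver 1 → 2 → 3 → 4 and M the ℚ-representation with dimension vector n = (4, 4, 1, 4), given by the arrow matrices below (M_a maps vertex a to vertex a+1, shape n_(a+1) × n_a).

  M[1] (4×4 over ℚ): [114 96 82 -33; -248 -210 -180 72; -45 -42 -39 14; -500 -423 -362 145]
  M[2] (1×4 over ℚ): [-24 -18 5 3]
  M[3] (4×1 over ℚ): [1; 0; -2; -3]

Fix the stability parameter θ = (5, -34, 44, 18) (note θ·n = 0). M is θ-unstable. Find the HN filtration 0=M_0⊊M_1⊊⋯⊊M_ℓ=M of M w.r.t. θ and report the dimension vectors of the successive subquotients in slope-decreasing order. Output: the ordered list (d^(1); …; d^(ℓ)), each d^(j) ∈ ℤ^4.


Interval decomposition of M: I[1,1], I[1,2]^2, I[1,4], I[2,2], I[4,4]^3.
HN type (ℓ=5): μ^(1)=31; μ^(2)=18; μ^(3)=5; μ^(4)=-29/2; μ^(5)=-34

((0, 0, 1, 1); (0, 0, 0, 3); (1, 0, 0, 0); (3, 3, 0, 0); (0, 1, 0, 0))


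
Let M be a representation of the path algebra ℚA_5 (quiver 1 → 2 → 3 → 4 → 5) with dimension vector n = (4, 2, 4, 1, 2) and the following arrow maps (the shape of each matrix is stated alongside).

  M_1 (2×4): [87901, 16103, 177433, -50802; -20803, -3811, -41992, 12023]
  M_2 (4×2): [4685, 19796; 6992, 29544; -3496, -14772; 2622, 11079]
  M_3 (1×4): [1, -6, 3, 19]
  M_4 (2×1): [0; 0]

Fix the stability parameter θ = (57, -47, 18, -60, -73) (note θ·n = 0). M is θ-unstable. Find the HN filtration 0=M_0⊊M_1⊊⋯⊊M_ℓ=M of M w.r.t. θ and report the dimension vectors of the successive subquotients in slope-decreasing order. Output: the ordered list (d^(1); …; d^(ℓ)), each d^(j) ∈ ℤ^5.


Barcode: M ≅ I[1,1]^2, I[1,3], I[1,4], I[3,3]^2, I[5,5]^2. HN layers by μ_θ (5 steps, strictly decreasing):
  μ^(1)=57; μ^(2)=18; μ^(3)=5; μ^(4)=-8; μ^(5)=-73

((2, 0, 0, 0, 0); (0, 0, 3, 0, 0); (1, 1, 0, 0, 0); (1, 1, 1, 1, 0); (0, 0, 0, 0, 2))


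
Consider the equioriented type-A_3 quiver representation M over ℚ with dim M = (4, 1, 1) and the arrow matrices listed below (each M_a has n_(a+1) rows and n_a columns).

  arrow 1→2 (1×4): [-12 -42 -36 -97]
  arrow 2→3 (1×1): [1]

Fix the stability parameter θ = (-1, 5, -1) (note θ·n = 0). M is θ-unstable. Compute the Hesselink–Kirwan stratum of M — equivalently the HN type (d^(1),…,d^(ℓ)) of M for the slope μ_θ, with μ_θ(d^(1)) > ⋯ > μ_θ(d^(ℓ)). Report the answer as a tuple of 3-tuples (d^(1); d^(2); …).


Via rank(M_{q-1}∘⋯∘M_p): M ≅ I[1,1]^3, I[1,3].
μ_θ-semistable layers: μ^(1)=2; μ^(2)=-1

((0, 1, 1); (4, 0, 0))


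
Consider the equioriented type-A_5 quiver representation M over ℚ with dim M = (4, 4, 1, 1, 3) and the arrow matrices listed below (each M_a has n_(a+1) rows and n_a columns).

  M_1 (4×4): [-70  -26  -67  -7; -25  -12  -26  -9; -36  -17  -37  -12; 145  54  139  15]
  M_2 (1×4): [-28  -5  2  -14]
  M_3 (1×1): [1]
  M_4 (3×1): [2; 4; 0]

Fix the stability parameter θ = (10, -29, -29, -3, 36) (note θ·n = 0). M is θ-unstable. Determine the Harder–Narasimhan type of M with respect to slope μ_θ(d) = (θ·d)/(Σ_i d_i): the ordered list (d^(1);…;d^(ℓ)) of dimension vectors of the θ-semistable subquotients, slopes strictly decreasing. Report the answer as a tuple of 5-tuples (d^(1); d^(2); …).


Barcode: M ≅ I[1,2]^3, I[1,5], I[5,5]^2. HN layers by μ_θ (4 steps, strictly decreasing):
  μ^(1)=36; μ^(2)=-3; μ^(3)=-19/2; μ^(4)=-16

((0, 0, 0, 0, 3); (0, 0, 0, 1, 0); (3, 3, 0, 0, 0); (1, 1, 1, 0, 0))


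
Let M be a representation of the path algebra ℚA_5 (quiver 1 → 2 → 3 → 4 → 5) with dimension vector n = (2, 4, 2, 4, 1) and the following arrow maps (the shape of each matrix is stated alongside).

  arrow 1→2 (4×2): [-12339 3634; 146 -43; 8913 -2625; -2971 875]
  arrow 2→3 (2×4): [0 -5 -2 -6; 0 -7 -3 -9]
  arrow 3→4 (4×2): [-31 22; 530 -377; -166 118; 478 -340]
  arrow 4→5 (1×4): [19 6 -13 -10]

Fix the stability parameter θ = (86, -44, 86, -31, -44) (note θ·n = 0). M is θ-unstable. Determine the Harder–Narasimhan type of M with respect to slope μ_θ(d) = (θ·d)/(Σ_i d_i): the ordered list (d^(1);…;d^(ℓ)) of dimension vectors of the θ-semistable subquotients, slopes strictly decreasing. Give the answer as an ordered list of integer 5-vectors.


Via rank(M_{q-1}∘⋯∘M_p): M ≅ I[1,2], I[1,5], I[2,2], I[2,4], I[4,4]^2.
μ_θ-semistable layers: μ^(1)=55/2; μ^(2)=21; μ^(3)=53/5; μ^(4)=-31; μ^(5)=-44

((0, 0, 1, 1, 0); (1, 1, 0, 0, 0); (1, 1, 1, 1, 1); (0, 0, 0, 2, 0); (0, 2, 0, 0, 0))


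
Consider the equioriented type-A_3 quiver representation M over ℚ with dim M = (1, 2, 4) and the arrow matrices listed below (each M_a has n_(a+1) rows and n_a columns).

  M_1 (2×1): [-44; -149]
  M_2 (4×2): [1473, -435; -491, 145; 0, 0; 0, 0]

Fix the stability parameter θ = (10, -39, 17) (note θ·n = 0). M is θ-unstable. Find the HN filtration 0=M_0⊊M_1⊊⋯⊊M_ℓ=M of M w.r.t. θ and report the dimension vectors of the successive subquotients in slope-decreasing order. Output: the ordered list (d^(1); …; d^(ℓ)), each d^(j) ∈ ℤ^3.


Interval decomposition of M: I[1,3], I[2,2], I[3,3]^3.
HN type (ℓ=3): μ^(1)=17; μ^(2)=-29/2; μ^(3)=-39

((0, 0, 4); (1, 1, 0); (0, 1, 0))


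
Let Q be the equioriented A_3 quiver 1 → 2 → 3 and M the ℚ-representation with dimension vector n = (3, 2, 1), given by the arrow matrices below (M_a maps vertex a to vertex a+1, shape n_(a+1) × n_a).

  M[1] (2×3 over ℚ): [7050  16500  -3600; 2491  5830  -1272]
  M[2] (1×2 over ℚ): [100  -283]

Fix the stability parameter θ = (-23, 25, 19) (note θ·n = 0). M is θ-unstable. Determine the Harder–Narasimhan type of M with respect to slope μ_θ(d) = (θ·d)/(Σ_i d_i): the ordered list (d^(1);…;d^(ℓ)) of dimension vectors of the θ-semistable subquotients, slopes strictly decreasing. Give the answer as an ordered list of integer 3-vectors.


Interval decomposition of M: I[1,1]^2, I[1,3], I[2,2].
HN type (ℓ=3): μ^(1)=25; μ^(2)=22; μ^(3)=-23

((0, 1, 0); (0, 1, 1); (3, 0, 0))


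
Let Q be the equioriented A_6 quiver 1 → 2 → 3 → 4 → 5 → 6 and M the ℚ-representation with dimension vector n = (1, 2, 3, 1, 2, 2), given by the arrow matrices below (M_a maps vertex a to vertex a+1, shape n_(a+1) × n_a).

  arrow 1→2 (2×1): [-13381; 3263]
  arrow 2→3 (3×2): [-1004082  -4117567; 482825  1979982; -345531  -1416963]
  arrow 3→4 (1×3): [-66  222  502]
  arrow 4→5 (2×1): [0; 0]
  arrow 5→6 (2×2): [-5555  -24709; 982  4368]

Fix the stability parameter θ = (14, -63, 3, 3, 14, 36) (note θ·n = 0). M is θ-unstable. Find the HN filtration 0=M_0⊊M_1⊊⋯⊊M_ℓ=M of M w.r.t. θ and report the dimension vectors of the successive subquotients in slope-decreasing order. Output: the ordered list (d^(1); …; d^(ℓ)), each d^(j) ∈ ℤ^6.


Interval decomposition of M: I[1,3], I[2,3], I[3,4], I[5,6]^2.
HN type (ℓ=5): μ^(1)=36; μ^(2)=14; μ^(3)=3; μ^(4)=-49/2; μ^(5)=-63

((0, 0, 0, 0, 0, 2); (0, 0, 0, 0, 2, 0); (0, 0, 3, 1, 0, 0); (1, 1, 0, 0, 0, 0); (0, 1, 0, 0, 0, 0))


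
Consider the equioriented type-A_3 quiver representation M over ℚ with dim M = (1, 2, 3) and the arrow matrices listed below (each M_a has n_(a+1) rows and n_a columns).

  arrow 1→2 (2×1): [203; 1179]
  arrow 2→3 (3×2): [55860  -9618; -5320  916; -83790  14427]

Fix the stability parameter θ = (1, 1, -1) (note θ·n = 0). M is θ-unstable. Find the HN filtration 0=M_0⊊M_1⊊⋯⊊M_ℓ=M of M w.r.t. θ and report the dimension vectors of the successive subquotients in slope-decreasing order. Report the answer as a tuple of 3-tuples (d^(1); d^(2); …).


Barcode: M ≅ I[1,3], I[2,2], I[3,3]^2. HN layers by μ_θ (3 steps, strictly decreasing):
  μ^(1)=1; μ^(2)=1/3; μ^(3)=-1

((0, 1, 0); (1, 1, 1); (0, 0, 2))


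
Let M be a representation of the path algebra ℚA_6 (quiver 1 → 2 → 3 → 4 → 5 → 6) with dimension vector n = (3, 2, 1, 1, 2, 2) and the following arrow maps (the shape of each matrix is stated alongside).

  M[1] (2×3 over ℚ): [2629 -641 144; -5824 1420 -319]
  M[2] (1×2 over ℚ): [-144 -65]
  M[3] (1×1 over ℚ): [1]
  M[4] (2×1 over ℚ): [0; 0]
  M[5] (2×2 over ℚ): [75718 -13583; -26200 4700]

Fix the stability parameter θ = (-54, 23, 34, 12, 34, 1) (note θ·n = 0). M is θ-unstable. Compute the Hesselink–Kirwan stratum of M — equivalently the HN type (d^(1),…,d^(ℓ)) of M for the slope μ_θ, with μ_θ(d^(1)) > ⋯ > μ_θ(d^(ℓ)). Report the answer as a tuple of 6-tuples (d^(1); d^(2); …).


Via rank(M_{q-1}∘⋯∘M_p): M ≅ I[1,1], I[1,2], I[1,4], I[5,5], I[5,6], I[6,6].
μ_θ-semistable layers: μ^(1)=34; μ^(2)=23; μ^(3)=35/2; μ^(4)=1; μ^(5)=-54

((0, 0, 0, 0, 1, 0); (0, 2, 1, 1, 0, 0); (0, 0, 0, 0, 1, 1); (0, 0, 0, 0, 0, 1); (3, 0, 0, 0, 0, 0))


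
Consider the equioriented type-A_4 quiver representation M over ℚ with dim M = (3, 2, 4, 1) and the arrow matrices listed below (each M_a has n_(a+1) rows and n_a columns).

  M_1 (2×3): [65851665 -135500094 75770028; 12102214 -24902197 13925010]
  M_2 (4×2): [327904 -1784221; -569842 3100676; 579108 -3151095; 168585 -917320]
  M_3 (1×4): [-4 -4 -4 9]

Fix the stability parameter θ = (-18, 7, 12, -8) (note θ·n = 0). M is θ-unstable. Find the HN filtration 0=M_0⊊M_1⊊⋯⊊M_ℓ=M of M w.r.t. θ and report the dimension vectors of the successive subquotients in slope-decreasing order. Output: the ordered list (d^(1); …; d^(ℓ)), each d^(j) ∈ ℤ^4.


Interval decomposition of M: I[1,1], I[1,3], I[1,4], I[3,3]^2.
HN type (ℓ=4): μ^(1)=12; μ^(2)=7; μ^(3)=11/3; μ^(4)=-18

((0, 0, 3, 0); (0, 1, 0, 0); (0, 1, 1, 1); (3, 0, 0, 0))


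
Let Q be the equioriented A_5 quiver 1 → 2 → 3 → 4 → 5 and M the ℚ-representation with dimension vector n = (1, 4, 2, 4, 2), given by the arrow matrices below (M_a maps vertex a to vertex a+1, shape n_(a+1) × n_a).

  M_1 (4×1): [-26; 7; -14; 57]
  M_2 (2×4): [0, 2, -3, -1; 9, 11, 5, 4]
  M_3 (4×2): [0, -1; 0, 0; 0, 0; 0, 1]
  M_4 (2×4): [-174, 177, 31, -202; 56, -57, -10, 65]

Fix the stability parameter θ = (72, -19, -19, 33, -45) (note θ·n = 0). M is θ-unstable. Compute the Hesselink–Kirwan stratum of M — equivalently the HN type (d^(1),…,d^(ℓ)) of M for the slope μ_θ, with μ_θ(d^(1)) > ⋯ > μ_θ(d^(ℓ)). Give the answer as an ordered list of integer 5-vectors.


Barcode: M ≅ I[1,5], I[2,2]^2, I[2,3], I[4,4]^2, I[4,5]. HN layers by μ_θ (4 steps, strictly decreasing):
  μ^(1)=33; μ^(2)=22/5; μ^(3)=-6; μ^(4)=-19

((0, 0, 0, 2, 0); (1, 1, 1, 1, 1); (0, 0, 0, 1, 1); (0, 3, 1, 0, 0))


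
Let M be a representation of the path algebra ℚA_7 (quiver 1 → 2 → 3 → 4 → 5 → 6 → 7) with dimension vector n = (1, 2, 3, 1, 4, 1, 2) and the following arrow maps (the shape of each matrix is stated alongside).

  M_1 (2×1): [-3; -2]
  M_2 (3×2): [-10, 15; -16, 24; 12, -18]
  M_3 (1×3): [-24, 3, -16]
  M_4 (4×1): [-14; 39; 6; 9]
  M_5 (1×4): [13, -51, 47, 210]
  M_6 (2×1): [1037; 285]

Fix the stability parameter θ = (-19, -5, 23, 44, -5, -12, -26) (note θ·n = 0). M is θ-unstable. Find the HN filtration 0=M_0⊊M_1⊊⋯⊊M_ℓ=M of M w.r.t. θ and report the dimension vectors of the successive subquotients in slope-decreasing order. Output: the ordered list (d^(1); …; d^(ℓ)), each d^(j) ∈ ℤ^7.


Via rank(M_{q-1}∘⋯∘M_p): M ≅ I[1,2], I[2,3], I[3,3], I[3,7], I[5,5]^3, I[7,7].
μ_θ-semistable layers: μ^(1)=23; μ^(2)=24/5; μ^(3)=-5; μ^(4)=-19; μ^(5)=-26

((0, 0, 2, 0, 0, 0, 0); (0, 0, 1, 1, 1, 1, 1); (0, 2, 0, 0, 3, 0, 0); (1, 0, 0, 0, 0, 0, 0); (0, 0, 0, 0, 0, 0, 1))


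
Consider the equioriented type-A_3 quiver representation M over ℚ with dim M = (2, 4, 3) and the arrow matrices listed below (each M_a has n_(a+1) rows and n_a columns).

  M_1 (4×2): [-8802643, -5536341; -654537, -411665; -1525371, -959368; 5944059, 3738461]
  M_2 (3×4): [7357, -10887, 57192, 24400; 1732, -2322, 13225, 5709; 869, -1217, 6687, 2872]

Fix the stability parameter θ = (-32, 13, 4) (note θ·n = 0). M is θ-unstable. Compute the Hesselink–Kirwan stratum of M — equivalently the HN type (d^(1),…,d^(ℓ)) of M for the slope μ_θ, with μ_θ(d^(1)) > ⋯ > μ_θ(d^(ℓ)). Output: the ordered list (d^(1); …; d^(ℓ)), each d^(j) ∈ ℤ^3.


Barcode: M ≅ I[1,3]^2, I[2,2], I[2,3]. HN layers by μ_θ (3 steps, strictly decreasing):
  μ^(1)=13; μ^(2)=17/2; μ^(3)=-32

((0, 1, 0); (0, 3, 3); (2, 0, 0))


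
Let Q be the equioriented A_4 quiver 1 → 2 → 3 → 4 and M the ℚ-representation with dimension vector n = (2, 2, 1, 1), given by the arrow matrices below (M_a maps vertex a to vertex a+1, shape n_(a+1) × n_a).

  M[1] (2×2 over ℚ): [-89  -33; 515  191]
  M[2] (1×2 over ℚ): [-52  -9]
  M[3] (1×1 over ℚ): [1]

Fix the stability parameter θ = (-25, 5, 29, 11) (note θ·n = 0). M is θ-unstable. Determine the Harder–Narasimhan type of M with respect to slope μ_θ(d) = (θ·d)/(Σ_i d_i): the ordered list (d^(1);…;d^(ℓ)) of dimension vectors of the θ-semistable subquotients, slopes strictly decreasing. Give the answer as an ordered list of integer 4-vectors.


Via rank(M_{q-1}∘⋯∘M_p): M ≅ I[1,2], I[1,4].
μ_θ-semistable layers: μ^(1)=20; μ^(2)=5; μ^(3)=-25

((0, 0, 1, 1); (0, 2, 0, 0); (2, 0, 0, 0))


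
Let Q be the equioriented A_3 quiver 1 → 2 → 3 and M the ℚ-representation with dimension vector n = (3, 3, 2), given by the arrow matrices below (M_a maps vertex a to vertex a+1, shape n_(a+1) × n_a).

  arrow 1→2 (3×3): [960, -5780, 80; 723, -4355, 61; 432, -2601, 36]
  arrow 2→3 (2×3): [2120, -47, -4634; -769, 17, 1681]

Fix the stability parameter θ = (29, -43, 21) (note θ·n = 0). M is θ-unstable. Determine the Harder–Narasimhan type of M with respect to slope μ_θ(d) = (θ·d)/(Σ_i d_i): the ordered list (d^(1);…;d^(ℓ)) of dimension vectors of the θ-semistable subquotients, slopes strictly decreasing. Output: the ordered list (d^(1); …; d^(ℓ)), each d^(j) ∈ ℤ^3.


Via rank(M_{q-1}∘⋯∘M_p): M ≅ I[1,1], I[1,3]^2, I[2,2].
μ_θ-semistable layers: μ^(1)=29; μ^(2)=21; μ^(3)=-7; μ^(4)=-43

((1, 0, 0); (0, 0, 2); (2, 2, 0); (0, 1, 0))


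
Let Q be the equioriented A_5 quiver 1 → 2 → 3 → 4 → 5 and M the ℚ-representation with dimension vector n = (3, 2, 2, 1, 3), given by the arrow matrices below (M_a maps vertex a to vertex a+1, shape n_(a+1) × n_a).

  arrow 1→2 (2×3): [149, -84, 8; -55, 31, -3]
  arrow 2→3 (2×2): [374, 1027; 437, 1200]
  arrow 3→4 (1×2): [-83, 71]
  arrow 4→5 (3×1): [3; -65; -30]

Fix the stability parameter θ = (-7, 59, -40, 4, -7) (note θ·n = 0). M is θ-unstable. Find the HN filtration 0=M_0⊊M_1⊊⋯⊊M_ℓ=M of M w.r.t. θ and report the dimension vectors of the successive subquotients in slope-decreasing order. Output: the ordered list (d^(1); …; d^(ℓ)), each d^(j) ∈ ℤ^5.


Via rank(M_{q-1}∘⋯∘M_p): M ≅ I[1,1], I[1,3], I[1,5], I[5,5]^2.
μ_θ-semistable layers: μ^(1)=19/2; μ^(2)=4; μ^(3)=-7

((0, 1, 1, 0, 0); (0, 1, 1, 1, 1); (3, 0, 0, 0, 2))


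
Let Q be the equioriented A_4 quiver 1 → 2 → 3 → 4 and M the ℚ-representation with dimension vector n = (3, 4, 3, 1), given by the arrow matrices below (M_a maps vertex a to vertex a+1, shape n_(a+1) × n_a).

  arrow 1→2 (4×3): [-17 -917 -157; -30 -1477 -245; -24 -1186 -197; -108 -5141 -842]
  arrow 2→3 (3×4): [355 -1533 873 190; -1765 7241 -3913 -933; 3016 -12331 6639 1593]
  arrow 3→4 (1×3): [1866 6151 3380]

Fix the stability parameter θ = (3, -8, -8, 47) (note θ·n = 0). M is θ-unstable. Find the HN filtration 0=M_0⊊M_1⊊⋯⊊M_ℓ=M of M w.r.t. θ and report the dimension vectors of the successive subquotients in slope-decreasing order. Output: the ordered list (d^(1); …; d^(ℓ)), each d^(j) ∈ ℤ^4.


Barcode: M ≅ I[1,2], I[1,3], I[1,4], I[2,3]. HN layers by μ_θ (4 steps, strictly decreasing):
  μ^(1)=47; μ^(2)=-5/2; μ^(3)=-13/3; μ^(4)=-8

((0, 0, 0, 1); (1, 1, 0, 0); (2, 2, 2, 0); (0, 1, 1, 0))


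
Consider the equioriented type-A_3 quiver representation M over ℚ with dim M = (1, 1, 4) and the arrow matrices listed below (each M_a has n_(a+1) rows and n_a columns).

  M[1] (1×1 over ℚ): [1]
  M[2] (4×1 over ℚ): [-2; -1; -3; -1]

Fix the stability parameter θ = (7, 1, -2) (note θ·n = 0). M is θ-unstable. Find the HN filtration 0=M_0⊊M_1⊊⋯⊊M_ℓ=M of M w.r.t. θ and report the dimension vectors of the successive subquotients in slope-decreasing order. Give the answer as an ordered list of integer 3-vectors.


Via rank(M_{q-1}∘⋯∘M_p): M ≅ I[1,3], I[3,3]^3.
μ_θ-semistable layers: μ^(1)=2; μ^(2)=-2

((1, 1, 1); (0, 0, 3))


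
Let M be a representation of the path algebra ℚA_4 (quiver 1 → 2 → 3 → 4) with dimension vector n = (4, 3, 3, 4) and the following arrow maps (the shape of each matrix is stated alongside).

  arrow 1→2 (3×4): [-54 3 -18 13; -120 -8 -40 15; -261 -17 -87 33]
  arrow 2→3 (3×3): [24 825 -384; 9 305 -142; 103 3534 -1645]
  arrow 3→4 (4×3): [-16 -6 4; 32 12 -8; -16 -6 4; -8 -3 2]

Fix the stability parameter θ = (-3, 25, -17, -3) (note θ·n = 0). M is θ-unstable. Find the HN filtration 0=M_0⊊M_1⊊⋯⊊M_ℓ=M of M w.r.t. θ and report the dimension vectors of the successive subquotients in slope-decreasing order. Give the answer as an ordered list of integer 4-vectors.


Interval decomposition of M: I[1,1], I[1,3]^2, I[1,4], I[4,4]^3.
HN type (ℓ=3): μ^(1)=4; μ^(2)=5/3; μ^(3)=-3

((0, 2, 2, 0); (0, 1, 1, 1); (4, 0, 0, 3))


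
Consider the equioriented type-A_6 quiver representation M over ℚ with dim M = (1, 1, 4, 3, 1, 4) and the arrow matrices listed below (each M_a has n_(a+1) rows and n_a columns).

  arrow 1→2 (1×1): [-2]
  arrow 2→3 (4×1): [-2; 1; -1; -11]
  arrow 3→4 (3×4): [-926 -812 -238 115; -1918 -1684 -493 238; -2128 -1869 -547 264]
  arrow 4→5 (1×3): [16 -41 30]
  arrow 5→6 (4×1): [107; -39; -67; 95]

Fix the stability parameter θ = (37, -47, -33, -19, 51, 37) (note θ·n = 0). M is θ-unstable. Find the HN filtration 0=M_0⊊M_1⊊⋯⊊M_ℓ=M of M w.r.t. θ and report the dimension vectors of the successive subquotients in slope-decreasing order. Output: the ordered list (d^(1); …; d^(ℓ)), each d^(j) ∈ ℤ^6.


Barcode: M ≅ I[1,6], I[3,3], I[3,4]^2, I[6,6]^3. HN layers by μ_θ (5 steps, strictly decreasing):
  μ^(1)=44; μ^(2)=37; μ^(3)=-31/2; μ^(4)=-19; μ^(5)=-33

((0, 0, 0, 0, 1, 1); (0, 0, 0, 0, 0, 3); (1, 1, 1, 1, 0, 0); (0, 0, 0, 2, 0, 0); (0, 0, 3, 0, 0, 0))


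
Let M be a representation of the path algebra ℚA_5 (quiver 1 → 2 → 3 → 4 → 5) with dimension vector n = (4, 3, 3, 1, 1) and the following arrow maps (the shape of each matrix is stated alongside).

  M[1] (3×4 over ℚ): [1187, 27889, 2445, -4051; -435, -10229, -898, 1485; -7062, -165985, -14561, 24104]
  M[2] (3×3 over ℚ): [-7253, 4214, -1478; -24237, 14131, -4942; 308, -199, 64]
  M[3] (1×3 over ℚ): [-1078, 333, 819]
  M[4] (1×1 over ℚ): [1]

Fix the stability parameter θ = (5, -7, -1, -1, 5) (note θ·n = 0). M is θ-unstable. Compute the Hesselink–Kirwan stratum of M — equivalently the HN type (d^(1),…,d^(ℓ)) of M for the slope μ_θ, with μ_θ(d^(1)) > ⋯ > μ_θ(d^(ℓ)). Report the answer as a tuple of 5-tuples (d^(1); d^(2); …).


Via rank(M_{q-1}∘⋯∘M_p): M ≅ I[1,1], I[1,2], I[1,3], I[1,5], I[3,3].
μ_θ-semistable layers: μ^(1)=5; μ^(2)=-1

((1, 0, 0, 0, 1); (3, 3, 3, 1, 0))


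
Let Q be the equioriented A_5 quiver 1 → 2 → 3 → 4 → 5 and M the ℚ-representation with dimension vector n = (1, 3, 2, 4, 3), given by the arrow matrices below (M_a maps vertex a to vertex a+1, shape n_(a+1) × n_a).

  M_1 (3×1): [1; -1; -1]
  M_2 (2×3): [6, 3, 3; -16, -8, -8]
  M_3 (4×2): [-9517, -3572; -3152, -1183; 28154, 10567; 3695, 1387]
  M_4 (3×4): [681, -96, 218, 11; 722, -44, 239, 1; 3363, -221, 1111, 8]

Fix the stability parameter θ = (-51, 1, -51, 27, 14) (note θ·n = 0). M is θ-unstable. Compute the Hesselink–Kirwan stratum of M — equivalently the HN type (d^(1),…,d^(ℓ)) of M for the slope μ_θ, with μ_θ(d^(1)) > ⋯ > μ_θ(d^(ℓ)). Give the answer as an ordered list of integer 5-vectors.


Via rank(M_{q-1}∘⋯∘M_p): M ≅ I[1,2], I[2,2], I[2,5], I[3,5], I[4,4], I[4,5].
μ_θ-semistable layers: μ^(1)=27; μ^(2)=41/2; μ^(3)=1; μ^(4)=-25; μ^(5)=-51

((0, 0, 0, 1, 0); (0, 0, 0, 3, 3); (0, 2, 0, 0, 0); (0, 1, 1, 0, 0); (1, 0, 1, 0, 0))


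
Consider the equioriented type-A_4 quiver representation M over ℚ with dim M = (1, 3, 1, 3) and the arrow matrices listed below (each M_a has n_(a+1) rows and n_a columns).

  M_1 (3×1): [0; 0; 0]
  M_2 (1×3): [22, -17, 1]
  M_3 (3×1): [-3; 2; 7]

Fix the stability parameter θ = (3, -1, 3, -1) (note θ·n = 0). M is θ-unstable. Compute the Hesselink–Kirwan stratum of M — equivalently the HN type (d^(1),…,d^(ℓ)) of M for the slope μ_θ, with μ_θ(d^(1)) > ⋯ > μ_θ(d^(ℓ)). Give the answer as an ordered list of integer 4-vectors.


Interval decomposition of M: I[1,1], I[2,2]^2, I[2,4], I[4,4]^2.
HN type (ℓ=3): μ^(1)=3; μ^(2)=1; μ^(3)=-1

((1, 0, 0, 0); (0, 0, 1, 1); (0, 3, 0, 2))


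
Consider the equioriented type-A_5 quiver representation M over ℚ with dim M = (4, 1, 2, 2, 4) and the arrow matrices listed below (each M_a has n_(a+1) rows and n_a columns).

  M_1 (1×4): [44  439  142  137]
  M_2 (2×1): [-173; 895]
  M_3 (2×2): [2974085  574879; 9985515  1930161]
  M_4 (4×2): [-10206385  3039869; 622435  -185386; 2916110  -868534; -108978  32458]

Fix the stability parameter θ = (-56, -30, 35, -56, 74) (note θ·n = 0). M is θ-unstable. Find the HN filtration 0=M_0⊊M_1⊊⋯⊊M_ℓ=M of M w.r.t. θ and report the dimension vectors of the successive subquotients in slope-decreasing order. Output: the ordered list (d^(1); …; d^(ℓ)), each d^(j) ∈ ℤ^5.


Via rank(M_{q-1}∘⋯∘M_p): M ≅ I[1,1]^3, I[1,3], I[3,5], I[4,5], I[5,5]^2.
μ_θ-semistable layers: μ^(1)=74; μ^(2)=35; μ^(3)=-21/2; μ^(4)=-30; μ^(5)=-56

((0, 0, 0, 0, 4); (0, 0, 1, 0, 0); (0, 0, 1, 1, 0); (0, 1, 0, 0, 0); (4, 0, 0, 1, 0))


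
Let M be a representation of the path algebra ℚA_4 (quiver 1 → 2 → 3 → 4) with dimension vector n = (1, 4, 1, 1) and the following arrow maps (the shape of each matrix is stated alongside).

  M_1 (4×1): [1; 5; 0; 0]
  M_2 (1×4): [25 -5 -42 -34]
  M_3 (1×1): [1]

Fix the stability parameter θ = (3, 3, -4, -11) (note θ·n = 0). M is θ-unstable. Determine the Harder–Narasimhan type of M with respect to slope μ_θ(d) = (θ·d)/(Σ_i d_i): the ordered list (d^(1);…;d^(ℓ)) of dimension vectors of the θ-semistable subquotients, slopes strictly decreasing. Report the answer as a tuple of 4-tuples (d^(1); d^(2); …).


Barcode: M ≅ I[1,2], I[2,2]^2, I[2,4]. HN layers by μ_θ (2 steps, strictly decreasing):
  μ^(1)=3; μ^(2)=-4

((1, 3, 0, 0); (0, 1, 1, 1))


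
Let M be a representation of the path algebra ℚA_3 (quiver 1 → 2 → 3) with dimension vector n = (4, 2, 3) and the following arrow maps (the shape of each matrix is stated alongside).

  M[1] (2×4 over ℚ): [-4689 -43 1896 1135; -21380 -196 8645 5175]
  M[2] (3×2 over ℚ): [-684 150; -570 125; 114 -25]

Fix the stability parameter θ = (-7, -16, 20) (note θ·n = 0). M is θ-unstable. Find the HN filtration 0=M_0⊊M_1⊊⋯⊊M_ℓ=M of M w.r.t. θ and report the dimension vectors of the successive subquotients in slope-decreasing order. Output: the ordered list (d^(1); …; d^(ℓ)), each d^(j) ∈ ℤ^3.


Interval decomposition of M: I[1,1]^2, I[1,2], I[1,3], I[3,3]^2.
HN type (ℓ=3): μ^(1)=20; μ^(2)=-7; μ^(3)=-23/2

((0, 0, 3); (2, 0, 0); (2, 2, 0))


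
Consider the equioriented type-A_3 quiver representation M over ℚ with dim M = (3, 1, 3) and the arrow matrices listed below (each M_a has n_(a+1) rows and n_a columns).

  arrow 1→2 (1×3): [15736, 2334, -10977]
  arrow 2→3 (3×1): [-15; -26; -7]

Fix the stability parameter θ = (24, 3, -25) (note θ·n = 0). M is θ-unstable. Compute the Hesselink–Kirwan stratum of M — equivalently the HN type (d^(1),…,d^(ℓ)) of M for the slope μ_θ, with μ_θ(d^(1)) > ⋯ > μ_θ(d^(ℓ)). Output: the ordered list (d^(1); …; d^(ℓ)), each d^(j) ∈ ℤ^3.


Via rank(M_{q-1}∘⋯∘M_p): M ≅ I[1,1]^2, I[1,3], I[3,3]^2.
μ_θ-semistable layers: μ^(1)=24; μ^(2)=2/3; μ^(3)=-25

((2, 0, 0); (1, 1, 1); (0, 0, 2))


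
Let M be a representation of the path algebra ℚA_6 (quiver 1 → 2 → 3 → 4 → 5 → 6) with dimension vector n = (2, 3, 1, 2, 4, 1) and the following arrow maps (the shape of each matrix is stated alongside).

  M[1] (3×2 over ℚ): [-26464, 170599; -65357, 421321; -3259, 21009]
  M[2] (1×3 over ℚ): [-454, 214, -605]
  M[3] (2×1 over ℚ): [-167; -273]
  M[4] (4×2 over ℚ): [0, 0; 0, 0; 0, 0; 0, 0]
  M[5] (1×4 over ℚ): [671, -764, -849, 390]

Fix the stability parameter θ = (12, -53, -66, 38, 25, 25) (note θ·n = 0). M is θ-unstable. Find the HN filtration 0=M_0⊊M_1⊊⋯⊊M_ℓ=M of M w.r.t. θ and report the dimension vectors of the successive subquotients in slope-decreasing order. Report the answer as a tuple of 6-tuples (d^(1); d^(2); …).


Barcode: M ≅ I[1,2], I[1,4], I[2,2], I[4,4], I[5,5]^3, I[5,6]. HN layers by μ_θ (5 steps, strictly decreasing):
  μ^(1)=38; μ^(2)=25; μ^(3)=-41/2; μ^(4)=-107/3; μ^(5)=-53

((0, 0, 0, 2, 0, 0); (0, 0, 0, 0, 4, 1); (1, 1, 0, 0, 0, 0); (1, 1, 1, 0, 0, 0); (0, 1, 0, 0, 0, 0))


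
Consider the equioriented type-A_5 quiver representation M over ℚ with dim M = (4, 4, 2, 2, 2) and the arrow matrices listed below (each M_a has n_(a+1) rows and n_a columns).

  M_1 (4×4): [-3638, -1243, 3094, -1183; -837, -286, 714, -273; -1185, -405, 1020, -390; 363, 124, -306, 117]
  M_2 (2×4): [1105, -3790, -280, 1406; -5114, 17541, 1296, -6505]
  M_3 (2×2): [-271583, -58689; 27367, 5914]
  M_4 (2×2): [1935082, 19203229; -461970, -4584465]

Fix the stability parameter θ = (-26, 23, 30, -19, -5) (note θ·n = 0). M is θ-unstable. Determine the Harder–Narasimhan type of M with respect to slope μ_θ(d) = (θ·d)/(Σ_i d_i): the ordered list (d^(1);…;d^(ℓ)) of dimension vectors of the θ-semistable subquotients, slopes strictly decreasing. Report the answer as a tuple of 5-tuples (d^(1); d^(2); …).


Interval decomposition of M: I[1,1]^2, I[1,4], I[1,5], I[2,2]^2, I[5,5].
HN type (ℓ=5): μ^(1)=23; μ^(2)=34/3; μ^(3)=29/4; μ^(4)=-5; μ^(5)=-26

((0, 2, 0, 0, 0); (0, 1, 1, 1, 0); (0, 1, 1, 1, 1); (0, 0, 0, 0, 1); (4, 0, 0, 0, 0))


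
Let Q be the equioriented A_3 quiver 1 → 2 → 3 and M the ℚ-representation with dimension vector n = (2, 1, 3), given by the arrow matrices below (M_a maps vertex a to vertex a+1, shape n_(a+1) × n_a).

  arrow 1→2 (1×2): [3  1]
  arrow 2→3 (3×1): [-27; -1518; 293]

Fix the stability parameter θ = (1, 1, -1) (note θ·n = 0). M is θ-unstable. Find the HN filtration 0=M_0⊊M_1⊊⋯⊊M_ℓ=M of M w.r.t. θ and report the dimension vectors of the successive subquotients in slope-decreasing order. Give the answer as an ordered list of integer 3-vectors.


Via rank(M_{q-1}∘⋯∘M_p): M ≅ I[1,1], I[1,3], I[3,3]^2.
μ_θ-semistable layers: μ^(1)=1; μ^(2)=1/3; μ^(3)=-1

((1, 0, 0); (1, 1, 1); (0, 0, 2))


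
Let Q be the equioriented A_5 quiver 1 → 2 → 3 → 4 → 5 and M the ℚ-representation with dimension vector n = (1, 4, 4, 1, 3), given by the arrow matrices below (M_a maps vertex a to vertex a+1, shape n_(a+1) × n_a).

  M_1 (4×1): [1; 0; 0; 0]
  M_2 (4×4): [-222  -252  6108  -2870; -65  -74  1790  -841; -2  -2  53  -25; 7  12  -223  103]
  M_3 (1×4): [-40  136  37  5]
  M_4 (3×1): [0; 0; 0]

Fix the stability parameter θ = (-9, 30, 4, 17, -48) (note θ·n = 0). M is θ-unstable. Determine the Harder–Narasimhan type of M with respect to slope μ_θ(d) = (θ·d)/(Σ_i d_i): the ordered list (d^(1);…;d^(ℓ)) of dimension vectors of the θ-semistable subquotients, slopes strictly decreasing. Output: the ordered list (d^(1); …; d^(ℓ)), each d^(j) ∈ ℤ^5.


Via rank(M_{q-1}∘⋯∘M_p): M ≅ I[1,4], I[2,2], I[2,3]^2, I[3,3], I[5,5]^3.
μ_θ-semistable layers: μ^(1)=30; μ^(2)=17; μ^(3)=4; μ^(4)=-9; μ^(5)=-48

((0, 1, 0, 0, 0); (0, 3, 3, 1, 0); (0, 0, 1, 0, 0); (1, 0, 0, 0, 0); (0, 0, 0, 0, 3))


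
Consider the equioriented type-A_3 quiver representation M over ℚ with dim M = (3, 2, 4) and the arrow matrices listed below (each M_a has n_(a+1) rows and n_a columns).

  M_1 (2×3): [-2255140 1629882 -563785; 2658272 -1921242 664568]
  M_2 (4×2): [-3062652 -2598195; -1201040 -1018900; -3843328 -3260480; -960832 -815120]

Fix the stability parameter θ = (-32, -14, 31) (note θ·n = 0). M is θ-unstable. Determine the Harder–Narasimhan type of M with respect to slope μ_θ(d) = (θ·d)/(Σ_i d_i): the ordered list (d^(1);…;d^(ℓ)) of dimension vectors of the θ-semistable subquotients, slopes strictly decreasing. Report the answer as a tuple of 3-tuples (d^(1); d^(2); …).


Barcode: M ≅ I[1,1], I[1,2], I[1,3], I[3,3]^3. HN layers by μ_θ (3 steps, strictly decreasing):
  μ^(1)=31; μ^(2)=-14; μ^(3)=-32

((0, 0, 4); (0, 2, 0); (3, 0, 0))


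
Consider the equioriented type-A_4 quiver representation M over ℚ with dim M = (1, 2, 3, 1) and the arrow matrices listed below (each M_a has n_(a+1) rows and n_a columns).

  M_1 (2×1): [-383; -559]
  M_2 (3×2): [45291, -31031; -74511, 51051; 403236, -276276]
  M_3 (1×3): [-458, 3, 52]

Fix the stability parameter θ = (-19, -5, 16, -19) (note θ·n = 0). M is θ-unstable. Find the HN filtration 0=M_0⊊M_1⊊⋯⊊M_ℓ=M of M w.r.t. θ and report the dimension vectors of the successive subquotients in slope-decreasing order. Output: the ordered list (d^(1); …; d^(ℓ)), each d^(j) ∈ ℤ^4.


Interval decomposition of M: I[1,4], I[2,2], I[3,3]^2.
HN type (ℓ=4): μ^(1)=16; μ^(2)=-3/2; μ^(3)=-5; μ^(4)=-19

((0, 0, 2, 0); (0, 0, 1, 1); (0, 2, 0, 0); (1, 0, 0, 0))


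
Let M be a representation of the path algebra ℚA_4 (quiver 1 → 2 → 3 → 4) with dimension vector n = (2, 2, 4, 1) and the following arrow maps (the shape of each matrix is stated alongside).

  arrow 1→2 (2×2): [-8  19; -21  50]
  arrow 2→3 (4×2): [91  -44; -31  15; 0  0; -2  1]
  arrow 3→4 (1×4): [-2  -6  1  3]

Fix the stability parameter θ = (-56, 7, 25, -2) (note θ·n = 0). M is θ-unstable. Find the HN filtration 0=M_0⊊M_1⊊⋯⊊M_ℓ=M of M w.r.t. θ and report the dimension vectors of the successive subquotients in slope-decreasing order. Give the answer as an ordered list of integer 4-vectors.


Barcode: M ≅ I[1,3], I[1,4], I[3,3]^2. HN layers by μ_θ (4 steps, strictly decreasing):
  μ^(1)=25; μ^(2)=23/2; μ^(3)=7; μ^(4)=-56

((0, 0, 3, 0); (0, 0, 1, 1); (0, 2, 0, 0); (2, 0, 0, 0))


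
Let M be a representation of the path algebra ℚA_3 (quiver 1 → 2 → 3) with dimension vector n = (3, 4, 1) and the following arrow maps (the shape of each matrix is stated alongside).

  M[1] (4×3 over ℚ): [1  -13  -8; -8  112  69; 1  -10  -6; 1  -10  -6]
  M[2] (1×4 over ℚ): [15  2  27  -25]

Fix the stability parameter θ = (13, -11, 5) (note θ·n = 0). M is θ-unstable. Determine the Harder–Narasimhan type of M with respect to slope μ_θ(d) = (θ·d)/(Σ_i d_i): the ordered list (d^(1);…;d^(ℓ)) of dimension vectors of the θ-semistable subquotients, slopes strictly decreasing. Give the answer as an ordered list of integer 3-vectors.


Via rank(M_{q-1}∘⋯∘M_p): M ≅ I[1,2]^2, I[1,3], I[2,2].
μ_θ-semistable layers: μ^(1)=5; μ^(2)=1; μ^(3)=-11

((0, 0, 1); (3, 3, 0); (0, 1, 0))


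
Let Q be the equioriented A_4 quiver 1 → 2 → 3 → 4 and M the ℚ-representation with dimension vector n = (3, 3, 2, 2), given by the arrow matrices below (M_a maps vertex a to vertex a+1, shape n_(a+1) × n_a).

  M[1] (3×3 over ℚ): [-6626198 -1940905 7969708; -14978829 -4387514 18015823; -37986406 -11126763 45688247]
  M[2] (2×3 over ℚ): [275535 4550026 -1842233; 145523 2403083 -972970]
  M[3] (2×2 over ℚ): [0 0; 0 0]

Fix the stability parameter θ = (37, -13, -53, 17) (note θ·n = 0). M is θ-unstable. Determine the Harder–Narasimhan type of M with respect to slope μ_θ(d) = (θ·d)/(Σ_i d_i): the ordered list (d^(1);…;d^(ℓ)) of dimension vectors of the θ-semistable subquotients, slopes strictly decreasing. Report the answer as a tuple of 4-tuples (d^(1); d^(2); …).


Barcode: M ≅ I[1,2], I[1,3]^2, I[4,4]^2. HN layers by μ_θ (3 steps, strictly decreasing):
  μ^(1)=17; μ^(2)=12; μ^(3)=-29/3

((0, 0, 0, 2); (1, 1, 0, 0); (2, 2, 2, 0))


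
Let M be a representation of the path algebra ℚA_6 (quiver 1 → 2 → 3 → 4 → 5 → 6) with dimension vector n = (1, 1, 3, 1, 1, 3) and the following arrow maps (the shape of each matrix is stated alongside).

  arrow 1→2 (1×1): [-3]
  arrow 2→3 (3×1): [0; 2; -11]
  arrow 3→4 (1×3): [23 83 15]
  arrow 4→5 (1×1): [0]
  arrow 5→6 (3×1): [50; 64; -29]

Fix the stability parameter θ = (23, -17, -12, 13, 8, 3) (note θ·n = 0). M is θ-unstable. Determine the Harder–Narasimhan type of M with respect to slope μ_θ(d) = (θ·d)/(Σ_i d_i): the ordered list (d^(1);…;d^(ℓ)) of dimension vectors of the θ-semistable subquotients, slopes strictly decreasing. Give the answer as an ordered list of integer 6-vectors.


Barcode: M ≅ I[1,4], I[3,3]^2, I[5,6], I[6,6]^2. HN layers by μ_θ (5 steps, strictly decreasing):
  μ^(1)=13; μ^(2)=11/2; μ^(3)=3; μ^(4)=-2; μ^(5)=-12

((0, 0, 0, 1, 0, 0); (0, 0, 0, 0, 1, 1); (0, 0, 0, 0, 0, 2); (1, 1, 1, 0, 0, 0); (0, 0, 2, 0, 0, 0))


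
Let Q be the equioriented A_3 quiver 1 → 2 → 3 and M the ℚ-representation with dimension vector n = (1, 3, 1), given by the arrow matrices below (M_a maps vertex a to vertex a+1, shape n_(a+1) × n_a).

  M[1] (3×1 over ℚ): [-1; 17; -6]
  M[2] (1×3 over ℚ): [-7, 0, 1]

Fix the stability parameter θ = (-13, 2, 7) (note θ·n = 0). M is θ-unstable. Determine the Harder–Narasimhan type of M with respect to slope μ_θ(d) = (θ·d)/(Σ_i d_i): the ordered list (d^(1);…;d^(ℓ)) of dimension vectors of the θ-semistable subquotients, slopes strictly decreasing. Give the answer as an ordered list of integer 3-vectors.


Via rank(M_{q-1}∘⋯∘M_p): M ≅ I[1,3], I[2,2]^2.
μ_θ-semistable layers: μ^(1)=7; μ^(2)=2; μ^(3)=-13

((0, 0, 1); (0, 3, 0); (1, 0, 0))


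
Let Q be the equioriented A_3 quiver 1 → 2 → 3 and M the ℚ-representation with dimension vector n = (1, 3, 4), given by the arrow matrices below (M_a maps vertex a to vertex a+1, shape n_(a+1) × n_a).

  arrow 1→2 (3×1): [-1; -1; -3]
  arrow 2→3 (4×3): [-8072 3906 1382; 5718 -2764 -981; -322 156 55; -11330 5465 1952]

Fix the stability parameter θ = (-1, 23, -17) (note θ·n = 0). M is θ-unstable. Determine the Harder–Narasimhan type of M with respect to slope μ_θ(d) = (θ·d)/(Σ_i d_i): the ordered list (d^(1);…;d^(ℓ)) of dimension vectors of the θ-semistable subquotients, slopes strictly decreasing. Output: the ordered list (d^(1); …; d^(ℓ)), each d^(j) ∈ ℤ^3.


Via rank(M_{q-1}∘⋯∘M_p): M ≅ I[1,3], I[2,2], I[2,3], I[3,3]^2.
μ_θ-semistable layers: μ^(1)=23; μ^(2)=3; μ^(3)=-1; μ^(4)=-17

((0, 1, 0); (0, 2, 2); (1, 0, 0); (0, 0, 2))


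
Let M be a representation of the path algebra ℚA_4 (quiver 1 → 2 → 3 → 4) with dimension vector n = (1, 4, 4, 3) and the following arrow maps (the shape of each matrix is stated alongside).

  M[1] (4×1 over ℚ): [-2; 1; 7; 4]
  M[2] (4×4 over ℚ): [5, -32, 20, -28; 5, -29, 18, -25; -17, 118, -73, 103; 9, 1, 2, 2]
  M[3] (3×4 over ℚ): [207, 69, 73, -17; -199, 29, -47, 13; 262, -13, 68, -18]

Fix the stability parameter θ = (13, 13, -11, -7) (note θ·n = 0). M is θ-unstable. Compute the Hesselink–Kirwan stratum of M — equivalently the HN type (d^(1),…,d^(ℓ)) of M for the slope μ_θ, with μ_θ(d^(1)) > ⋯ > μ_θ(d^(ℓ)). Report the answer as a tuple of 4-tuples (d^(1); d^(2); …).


Barcode: M ≅ I[1,4], I[2,3], I[2,4]^2. HN layers by μ_θ (3 steps, strictly decreasing):
  μ^(1)=2; μ^(2)=1; μ^(3)=-5/3

((1, 1, 1, 1); (0, 1, 1, 0); (0, 2, 2, 2))


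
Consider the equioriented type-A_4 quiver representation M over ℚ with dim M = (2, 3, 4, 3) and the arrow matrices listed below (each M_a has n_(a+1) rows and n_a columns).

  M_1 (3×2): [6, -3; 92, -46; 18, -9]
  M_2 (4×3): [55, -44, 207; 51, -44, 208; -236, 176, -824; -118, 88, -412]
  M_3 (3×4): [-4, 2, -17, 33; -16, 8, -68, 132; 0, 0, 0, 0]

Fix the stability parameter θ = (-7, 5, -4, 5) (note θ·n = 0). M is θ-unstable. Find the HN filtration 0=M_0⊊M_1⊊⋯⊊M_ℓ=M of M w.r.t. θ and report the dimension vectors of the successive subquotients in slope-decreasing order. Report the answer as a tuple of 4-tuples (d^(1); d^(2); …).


Interval decomposition of M: I[1,1], I[1,3], I[2,2], I[2,3], I[3,3], I[3,4], I[4,4]^2.
HN type (ℓ=4): μ^(1)=5; μ^(2)=1/2; μ^(3)=-4; μ^(4)=-7

((0, 1, 0, 3); (0, 2, 2, 0); (0, 0, 2, 0); (2, 0, 0, 0))


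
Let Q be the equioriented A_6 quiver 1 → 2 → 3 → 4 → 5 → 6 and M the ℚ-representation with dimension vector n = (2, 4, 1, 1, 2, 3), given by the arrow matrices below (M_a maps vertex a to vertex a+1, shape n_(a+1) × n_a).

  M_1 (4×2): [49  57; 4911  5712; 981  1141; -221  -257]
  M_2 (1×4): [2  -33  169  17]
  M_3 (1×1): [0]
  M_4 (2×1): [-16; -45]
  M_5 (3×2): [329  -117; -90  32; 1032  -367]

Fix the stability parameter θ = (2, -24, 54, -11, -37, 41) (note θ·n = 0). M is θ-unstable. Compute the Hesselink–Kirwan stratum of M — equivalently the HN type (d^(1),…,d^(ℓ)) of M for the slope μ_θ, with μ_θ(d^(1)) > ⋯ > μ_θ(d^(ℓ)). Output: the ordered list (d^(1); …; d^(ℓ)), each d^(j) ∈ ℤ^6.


Barcode: M ≅ I[1,2], I[1,3], I[2,2]^2, I[4,6], I[5,6], I[6,6]. HN layers by μ_θ (5 steps, strictly decreasing):
  μ^(1)=54; μ^(2)=41; μ^(3)=-11; μ^(4)=-24; μ^(5)=-37

((0, 0, 1, 0, 0, 0); (0, 0, 0, 0, 0, 3); (2, 2, 0, 0, 0, 0); (0, 2, 0, 1, 1, 0); (0, 0, 0, 0, 1, 0))


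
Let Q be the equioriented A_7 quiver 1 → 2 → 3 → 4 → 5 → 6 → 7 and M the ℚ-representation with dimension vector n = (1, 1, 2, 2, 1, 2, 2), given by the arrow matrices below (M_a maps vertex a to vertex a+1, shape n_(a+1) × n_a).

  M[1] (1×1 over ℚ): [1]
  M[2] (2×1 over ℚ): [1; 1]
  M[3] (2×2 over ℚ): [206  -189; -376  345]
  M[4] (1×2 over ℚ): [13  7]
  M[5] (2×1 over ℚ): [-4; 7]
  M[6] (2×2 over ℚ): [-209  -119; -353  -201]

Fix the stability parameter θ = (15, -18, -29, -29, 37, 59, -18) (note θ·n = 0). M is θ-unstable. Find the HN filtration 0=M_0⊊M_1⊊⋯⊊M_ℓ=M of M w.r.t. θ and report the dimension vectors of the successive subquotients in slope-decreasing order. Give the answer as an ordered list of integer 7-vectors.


Interval decomposition of M: I[1,7], I[3,4], I[6,7].
HN type (ℓ=4): μ^(1)=26; μ^(2)=41/2; μ^(3)=-61/4; μ^(4)=-29

((0, 0, 0, 0, 1, 1, 1); (0, 0, 0, 0, 0, 1, 1); (1, 1, 1, 1, 0, 0, 0); (0, 0, 1, 1, 0, 0, 0))
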